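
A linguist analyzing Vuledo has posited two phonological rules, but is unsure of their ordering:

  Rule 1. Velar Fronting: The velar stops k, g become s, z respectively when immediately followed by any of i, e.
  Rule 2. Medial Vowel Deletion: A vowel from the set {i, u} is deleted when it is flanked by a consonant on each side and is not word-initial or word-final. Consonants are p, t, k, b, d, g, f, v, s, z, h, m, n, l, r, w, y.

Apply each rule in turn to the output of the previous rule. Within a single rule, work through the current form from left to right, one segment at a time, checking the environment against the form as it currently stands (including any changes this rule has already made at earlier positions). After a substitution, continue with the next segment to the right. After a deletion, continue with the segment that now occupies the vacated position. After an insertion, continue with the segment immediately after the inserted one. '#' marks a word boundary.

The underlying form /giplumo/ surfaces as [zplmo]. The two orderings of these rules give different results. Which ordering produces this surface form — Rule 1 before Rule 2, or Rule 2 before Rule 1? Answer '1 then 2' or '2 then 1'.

Order 1 then 2:
  1 Velar Fronting: [giplumo] → [ziplumo]
  2 Medial Vowel Deletion: [ziplumo] → [zplmo]
  result: [zplmo]
Order 2 then 1:
  2 Medial Vowel Deletion: [giplumo] → [gplmo]
  1 Velar Fronting: no change — [gplmo]
  result: [gplmo]

1 then 2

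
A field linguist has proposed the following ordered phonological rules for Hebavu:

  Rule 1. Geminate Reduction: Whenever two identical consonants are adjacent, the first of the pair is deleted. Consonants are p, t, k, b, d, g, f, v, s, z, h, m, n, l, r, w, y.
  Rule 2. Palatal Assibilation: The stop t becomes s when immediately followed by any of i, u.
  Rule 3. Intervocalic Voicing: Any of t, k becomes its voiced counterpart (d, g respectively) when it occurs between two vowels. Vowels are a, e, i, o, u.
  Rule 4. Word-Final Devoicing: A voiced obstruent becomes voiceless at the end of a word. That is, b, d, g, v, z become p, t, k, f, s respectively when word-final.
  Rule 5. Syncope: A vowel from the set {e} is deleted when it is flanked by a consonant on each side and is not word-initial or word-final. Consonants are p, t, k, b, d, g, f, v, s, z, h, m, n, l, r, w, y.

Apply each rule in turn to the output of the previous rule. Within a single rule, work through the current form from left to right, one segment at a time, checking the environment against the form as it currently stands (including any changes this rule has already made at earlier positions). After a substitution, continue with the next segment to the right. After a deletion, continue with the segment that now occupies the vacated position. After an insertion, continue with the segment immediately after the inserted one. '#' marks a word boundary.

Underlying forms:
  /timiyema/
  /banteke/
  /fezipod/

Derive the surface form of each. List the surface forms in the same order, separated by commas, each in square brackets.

[simiyma], [bantge], [fzipot]

/timiyema/:
  Rule 1 Geminate Reduction: no change — [timiyema]
  Rule 2 Palatal Assibilation: [timiyema] → [simiyema]
  Rule 3 Intervocalic Voicing: no change — [simiyema]
  Rule 4 Word-Final Devoicing: no change — [simiyema]
  Rule 5 Syncope: [simiyema] → [simiyma]
/banteke/:
  Rule 1 Geminate Reduction: no change — [banteke]
  Rule 2 Palatal Assibilation: no change — [banteke]
  Rule 3 Intervocalic Voicing: [banteke] → [bantege]
  Rule 4 Word-Final Devoicing: no change — [bantege]
  Rule 5 Syncope: [bantege] → [bantge]
/fezipod/:
  Rule 1 Geminate Reduction: no change — [fezipod]
  Rule 2 Palatal Assibilation: no change — [fezipod]
  Rule 3 Intervocalic Voicing: no change — [fezipod]
  Rule 4 Word-Final Devoicing: [fezipod] → [fezipot]
  Rule 5 Syncope: [fezipot] → [fzipot]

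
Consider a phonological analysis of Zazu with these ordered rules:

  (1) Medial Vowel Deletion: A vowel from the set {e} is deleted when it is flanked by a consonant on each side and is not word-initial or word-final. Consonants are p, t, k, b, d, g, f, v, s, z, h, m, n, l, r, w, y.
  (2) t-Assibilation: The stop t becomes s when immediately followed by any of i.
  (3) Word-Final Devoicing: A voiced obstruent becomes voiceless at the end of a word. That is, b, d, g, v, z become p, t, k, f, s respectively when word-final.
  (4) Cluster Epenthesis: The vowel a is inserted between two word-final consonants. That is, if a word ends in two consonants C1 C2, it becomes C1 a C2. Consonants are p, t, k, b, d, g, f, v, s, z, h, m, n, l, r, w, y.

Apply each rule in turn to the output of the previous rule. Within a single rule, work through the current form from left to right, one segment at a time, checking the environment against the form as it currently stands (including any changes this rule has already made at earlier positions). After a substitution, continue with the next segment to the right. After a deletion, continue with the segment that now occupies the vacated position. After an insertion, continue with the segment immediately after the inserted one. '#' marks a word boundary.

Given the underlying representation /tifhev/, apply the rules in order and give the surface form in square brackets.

(1) Medial Vowel Deletion: [tifhev] → [tifhv]
(2) t-Assibilation: [tifhv] → [sifhv]
(3) Word-Final Devoicing: [sifhv] → [sifhf]
(4) Cluster Epenthesis: [sifhf] → [sifhaf]

[sifhaf]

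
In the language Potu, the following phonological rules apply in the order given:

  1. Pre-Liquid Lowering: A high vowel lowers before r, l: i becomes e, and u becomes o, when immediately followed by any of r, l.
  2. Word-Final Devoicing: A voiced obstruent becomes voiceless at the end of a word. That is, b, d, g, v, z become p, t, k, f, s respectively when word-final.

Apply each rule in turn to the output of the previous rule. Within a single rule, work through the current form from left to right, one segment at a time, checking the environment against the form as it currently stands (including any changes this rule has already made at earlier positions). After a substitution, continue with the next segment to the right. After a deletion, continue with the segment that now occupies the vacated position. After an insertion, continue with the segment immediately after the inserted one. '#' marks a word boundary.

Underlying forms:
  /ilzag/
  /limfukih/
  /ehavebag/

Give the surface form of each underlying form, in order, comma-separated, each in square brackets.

[elzak], [limfukih], [ehavebak]

/ilzag/:
  1 Pre-Liquid Lowering: [ilzag] → [elzag]
  2 Word-Final Devoicing: [elzag] → [elzak]
/limfukih/:
  1 Pre-Liquid Lowering: no change — [limfukih]
  2 Word-Final Devoicing: no change — [limfukih]
/ehavebag/:
  1 Pre-Liquid Lowering: no change — [ehavebag]
  2 Word-Final Devoicing: [ehavebag] → [ehavebak]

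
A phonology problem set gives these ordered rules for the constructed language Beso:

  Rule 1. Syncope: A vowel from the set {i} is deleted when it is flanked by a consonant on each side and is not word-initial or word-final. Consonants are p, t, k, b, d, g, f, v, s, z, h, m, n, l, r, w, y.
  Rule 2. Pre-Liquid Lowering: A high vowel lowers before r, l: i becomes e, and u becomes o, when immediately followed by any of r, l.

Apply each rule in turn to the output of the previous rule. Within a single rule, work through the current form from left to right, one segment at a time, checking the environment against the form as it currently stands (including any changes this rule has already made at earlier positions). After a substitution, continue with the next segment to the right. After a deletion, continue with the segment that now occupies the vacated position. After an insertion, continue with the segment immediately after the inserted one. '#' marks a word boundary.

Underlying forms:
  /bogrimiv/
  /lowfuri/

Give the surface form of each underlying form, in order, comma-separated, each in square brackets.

[bogrmv], [lowfori]

/bogrimiv/:
  Rule 1 Syncope: [bogrimiv] → [bogrmv]
  Rule 2 Pre-Liquid Lowering: no change — [bogrmv]
/lowfuri/:
  Rule 1 Syncope: no change — [lowfuri]
  Rule 2 Pre-Liquid Lowering: [lowfuri] → [lowfori]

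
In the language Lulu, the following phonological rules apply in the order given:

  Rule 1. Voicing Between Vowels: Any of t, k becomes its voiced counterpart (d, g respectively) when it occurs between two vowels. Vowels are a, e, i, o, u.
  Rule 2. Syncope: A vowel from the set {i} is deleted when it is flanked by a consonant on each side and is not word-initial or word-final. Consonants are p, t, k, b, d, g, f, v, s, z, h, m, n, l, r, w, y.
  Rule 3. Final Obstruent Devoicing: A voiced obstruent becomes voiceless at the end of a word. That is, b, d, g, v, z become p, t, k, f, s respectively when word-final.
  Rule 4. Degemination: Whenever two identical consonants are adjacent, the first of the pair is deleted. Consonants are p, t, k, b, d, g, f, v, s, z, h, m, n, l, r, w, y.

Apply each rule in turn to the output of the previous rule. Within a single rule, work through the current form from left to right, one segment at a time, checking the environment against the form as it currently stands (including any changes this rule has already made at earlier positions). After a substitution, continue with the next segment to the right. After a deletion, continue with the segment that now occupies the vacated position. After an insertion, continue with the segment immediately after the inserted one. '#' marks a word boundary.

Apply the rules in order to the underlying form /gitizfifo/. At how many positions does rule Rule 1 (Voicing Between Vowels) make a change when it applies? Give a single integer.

1

Rule 1 Voicing Between Vowels: [gitizfifo] → [gidizfifo]
Rule 2 Syncope: [gidizfifo] → [gdzffo]
Rule 3 Final Obstruent Devoicing: no change — [gdzffo]
Rule 4 Degemination: [gdzffo] → [gdzfo]
Rule Rule 1 changed 1 position(s).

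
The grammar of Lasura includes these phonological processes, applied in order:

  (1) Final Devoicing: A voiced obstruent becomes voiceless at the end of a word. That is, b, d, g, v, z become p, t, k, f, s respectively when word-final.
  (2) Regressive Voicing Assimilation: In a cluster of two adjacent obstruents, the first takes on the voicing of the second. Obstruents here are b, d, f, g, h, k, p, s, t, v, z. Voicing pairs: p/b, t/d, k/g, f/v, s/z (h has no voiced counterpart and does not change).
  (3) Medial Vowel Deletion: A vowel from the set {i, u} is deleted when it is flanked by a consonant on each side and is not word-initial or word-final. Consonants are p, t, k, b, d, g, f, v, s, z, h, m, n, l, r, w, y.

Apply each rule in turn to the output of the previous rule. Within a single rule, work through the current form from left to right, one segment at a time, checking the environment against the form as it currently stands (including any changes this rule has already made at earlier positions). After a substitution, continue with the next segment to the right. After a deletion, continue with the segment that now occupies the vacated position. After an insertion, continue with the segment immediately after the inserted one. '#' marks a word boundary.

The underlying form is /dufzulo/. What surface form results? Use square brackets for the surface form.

[dvzlo]

(1) Final Devoicing: no change — [dufzulo]
(2) Regressive Voicing Assimilation: [dufzulo] → [duvzulo]
(3) Medial Vowel Deletion: [duvzulo] → [dvzlo]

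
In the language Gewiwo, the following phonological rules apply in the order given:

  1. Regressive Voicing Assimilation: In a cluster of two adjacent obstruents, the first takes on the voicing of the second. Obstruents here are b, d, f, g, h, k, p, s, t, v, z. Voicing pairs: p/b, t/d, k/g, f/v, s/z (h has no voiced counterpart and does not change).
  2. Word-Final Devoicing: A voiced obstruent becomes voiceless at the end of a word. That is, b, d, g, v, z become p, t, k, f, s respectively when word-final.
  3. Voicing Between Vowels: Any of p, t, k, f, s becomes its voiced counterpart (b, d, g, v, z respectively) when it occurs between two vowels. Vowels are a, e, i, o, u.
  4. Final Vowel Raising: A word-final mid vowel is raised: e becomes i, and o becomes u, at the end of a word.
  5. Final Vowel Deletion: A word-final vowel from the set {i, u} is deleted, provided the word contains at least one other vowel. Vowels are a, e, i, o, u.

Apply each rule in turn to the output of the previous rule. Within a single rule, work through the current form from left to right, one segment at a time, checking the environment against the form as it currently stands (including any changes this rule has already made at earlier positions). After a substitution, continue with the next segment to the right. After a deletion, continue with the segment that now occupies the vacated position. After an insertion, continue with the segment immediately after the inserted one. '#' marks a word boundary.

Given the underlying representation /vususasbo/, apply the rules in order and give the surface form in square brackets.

1 Regressive Voicing Assimilation: [vususasbo] → [vususazbo]
2 Word-Final Devoicing: no change — [vususazbo]
3 Voicing Between Vowels: [vususazbo] → [vuzuzazbo]
4 Final Vowel Raising: [vuzuzazbo] → [vuzuzazbu]
5 Final Vowel Deletion: [vuzuzazbu] → [vuzuzazb]

[vuzuzazb]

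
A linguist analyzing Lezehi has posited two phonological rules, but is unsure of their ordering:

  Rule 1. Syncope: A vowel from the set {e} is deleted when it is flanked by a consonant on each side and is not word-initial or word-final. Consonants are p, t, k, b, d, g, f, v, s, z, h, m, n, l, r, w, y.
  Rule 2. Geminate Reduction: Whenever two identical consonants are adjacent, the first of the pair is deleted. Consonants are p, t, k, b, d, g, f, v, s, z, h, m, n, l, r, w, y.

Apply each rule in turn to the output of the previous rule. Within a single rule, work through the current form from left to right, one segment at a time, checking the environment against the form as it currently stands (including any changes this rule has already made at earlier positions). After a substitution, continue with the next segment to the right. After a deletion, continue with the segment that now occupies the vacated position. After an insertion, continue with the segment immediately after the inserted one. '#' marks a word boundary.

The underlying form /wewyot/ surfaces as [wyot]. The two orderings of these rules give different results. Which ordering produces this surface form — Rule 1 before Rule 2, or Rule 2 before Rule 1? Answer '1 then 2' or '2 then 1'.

1 then 2

Order 1 then 2:
  1 Syncope: [wewyot] → [wwyot]
  2 Geminate Reduction: [wwyot] → [wyot]
  result: [wyot]
Order 2 then 1:
  2 Geminate Reduction: no change — [wewyot]
  1 Syncope: [wewyot] → [wwyot]
  result: [wwyot]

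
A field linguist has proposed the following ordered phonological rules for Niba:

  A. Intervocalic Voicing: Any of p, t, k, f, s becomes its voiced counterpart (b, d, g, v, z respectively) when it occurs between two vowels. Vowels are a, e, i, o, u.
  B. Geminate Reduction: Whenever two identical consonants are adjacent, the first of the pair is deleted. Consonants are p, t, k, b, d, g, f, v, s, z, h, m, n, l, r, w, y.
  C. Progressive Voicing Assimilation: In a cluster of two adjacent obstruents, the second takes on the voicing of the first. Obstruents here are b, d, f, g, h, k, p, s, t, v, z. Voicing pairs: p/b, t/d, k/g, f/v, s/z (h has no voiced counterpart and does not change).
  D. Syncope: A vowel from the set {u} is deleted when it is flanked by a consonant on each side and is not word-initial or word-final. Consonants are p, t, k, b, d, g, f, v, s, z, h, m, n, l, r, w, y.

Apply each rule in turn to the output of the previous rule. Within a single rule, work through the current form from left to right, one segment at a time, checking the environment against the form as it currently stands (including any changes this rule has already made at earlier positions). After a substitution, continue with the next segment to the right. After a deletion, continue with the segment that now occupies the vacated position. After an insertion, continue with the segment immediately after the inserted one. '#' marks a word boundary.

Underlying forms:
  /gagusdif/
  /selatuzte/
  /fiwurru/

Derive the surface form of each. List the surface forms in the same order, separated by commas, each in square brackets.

/gagusdif/:
  A Intervocalic Voicing: no change — [gagusdif]
  B Geminate Reduction: no change — [gagusdif]
  C Progressive Voicing Assimilation: [gagusdif] → [gagustif]
  D Syncope: [gagustif] → [gagstif]
/selatuzte/:
  A Intervocalic Voicing: [selatuzte] → [seladuzte]
  B Geminate Reduction: no change — [seladuzte]
  C Progressive Voicing Assimilation: [seladuzte] → [seladuzde]
  D Syncope: [seladuzde] → [seladzde]
/fiwurru/:
  A Intervocalic Voicing: no change — [fiwurru]
  B Geminate Reduction: [fiwurru] → [fiwuru]
  C Progressive Voicing Assimilation: no change — [fiwuru]
  D Syncope: [fiwuru] → [fiwru]

[gagstif], [seladzde], [fiwru]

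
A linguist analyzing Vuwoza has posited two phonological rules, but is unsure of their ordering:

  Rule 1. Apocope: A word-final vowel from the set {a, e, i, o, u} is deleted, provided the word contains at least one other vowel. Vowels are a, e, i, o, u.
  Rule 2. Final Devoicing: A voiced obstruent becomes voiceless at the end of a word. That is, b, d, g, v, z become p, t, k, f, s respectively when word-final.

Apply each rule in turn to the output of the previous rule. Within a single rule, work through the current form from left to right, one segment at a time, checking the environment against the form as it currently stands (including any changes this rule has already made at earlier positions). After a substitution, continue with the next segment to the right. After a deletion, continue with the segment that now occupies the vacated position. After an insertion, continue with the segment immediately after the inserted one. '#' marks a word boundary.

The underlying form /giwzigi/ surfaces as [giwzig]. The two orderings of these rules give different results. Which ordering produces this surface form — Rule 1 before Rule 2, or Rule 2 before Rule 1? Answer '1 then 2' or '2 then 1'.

Order 1 then 2:
  1 Apocope: [giwzigi] → [giwzig]
  2 Final Devoicing: [giwzig] → [giwzik]
  result: [giwzik]
Order 2 then 1:
  2 Final Devoicing: no change — [giwzigi]
  1 Apocope: [giwzigi] → [giwzig]
  result: [giwzig]

2 then 1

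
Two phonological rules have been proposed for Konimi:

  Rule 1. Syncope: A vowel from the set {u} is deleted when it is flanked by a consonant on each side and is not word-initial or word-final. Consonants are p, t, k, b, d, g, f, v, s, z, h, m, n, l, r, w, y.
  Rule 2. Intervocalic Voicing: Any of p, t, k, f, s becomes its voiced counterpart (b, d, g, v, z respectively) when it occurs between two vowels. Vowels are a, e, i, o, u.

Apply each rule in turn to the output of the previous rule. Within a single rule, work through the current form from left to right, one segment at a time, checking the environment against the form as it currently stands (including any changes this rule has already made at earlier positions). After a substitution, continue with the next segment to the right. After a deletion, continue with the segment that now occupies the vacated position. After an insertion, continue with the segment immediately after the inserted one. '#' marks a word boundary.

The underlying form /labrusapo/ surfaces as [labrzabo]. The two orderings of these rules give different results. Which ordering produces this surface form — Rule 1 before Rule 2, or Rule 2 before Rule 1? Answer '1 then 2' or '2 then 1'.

2 then 1

Order 1 then 2:
  1 Syncope: [labrusapo] → [labrsapo]
  2 Intervocalic Voicing: [labrsapo] → [labrsabo]
  result: [labrsabo]
Order 2 then 1:
  2 Intervocalic Voicing: [labrusapo] → [labruzabo]
  1 Syncope: [labruzabo] → [labrzabo]
  result: [labrzabo]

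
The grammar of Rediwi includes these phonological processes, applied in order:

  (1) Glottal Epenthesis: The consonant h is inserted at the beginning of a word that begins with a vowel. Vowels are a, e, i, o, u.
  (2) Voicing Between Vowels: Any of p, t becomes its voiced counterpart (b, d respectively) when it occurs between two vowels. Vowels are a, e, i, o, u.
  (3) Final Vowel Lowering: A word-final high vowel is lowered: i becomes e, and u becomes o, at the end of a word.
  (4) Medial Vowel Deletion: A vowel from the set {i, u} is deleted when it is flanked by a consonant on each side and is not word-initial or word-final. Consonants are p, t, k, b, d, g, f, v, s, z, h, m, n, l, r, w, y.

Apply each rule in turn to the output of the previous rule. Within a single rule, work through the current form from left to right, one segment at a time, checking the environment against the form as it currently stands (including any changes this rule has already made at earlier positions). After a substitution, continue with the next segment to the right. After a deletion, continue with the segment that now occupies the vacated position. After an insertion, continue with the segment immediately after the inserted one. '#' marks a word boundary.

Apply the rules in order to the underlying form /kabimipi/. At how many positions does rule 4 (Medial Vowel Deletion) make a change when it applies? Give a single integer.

(1) Glottal Epenthesis: no change — [kabimipi]
(2) Voicing Between Vowels: [kabimipi] → [kabimibi]
(3) Final Vowel Lowering: [kabimibi] → [kabimibe]
(4) Medial Vowel Deletion: [kabimibe] → [kabmbe]
Rule 4 changed 2 position(s).

2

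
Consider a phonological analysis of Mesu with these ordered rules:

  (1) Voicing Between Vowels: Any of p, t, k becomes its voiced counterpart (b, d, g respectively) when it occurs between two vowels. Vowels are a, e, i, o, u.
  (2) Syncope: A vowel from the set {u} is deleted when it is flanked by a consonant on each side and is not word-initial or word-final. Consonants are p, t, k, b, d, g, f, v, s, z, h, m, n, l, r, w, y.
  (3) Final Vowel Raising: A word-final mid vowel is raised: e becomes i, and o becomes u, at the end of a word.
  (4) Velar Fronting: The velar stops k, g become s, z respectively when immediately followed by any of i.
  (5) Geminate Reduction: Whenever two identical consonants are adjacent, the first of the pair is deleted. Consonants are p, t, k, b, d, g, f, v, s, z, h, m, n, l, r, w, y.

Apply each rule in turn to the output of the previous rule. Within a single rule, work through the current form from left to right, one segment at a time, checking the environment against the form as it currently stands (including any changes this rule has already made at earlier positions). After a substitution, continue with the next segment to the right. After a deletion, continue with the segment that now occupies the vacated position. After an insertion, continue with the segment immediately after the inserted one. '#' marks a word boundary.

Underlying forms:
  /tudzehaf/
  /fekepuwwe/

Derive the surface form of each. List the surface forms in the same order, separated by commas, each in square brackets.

/tudzehaf/:
  (1) Voicing Between Vowels: no change — [tudzehaf]
  (2) Syncope: [tudzehaf] → [tdzehaf]
  (3) Final Vowel Raising: no change — [tdzehaf]
  (4) Velar Fronting: no change — [tdzehaf]
  (5) Geminate Reduction: no change — [tdzehaf]
/fekepuwwe/:
  (1) Voicing Between Vowels: [fekepuwwe] → [fegebuwwe]
  (2) Syncope: [fegebuwwe] → [fegebwwe]
  (3) Final Vowel Raising: [fegebwwe] → [fegebwwi]
  (4) Velar Fronting: no change — [fegebwwi]
  (5) Geminate Reduction: [fegebwwi] → [fegebwi]

[tdzehaf], [fegebwi]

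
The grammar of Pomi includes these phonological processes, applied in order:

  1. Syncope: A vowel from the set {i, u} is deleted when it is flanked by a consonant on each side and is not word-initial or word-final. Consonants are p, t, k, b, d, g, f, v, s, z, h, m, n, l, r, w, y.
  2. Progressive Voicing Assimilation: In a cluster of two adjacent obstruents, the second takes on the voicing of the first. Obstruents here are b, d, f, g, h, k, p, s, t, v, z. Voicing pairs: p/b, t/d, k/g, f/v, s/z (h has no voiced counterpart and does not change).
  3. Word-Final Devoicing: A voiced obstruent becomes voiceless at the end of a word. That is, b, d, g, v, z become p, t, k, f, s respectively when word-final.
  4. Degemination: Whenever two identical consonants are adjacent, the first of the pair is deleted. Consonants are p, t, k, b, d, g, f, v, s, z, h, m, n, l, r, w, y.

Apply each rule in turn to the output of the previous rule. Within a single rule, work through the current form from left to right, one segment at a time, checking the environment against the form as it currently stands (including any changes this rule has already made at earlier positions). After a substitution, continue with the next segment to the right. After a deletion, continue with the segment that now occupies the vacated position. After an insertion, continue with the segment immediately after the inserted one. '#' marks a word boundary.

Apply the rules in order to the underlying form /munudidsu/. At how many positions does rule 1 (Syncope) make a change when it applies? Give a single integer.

3

1 Syncope: [munudidsu] → [mnddsu]
2 Progressive Voicing Assimilation: [mnddsu] → [mnddzu]
3 Word-Final Devoicing: no change — [mnddzu]
4 Degemination: [mnddzu] → [mndzu]
Rule 1 changed 3 position(s).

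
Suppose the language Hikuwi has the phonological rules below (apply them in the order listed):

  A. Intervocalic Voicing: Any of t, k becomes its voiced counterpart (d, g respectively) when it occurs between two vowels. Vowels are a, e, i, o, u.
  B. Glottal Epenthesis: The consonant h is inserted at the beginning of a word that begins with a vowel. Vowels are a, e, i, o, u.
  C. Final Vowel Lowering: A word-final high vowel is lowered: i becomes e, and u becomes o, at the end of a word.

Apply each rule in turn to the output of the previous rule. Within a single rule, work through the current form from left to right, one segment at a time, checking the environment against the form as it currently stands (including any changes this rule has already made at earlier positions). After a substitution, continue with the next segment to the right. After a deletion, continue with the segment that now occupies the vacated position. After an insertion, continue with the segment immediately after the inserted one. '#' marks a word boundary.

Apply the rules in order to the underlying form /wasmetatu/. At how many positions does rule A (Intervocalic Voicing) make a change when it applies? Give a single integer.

A Intervocalic Voicing: [wasmetatu] → [wasmedadu]
B Glottal Epenthesis: no change — [wasmedadu]
C Final Vowel Lowering: [wasmedadu] → [wasmedado]
Rule A changed 2 position(s).

2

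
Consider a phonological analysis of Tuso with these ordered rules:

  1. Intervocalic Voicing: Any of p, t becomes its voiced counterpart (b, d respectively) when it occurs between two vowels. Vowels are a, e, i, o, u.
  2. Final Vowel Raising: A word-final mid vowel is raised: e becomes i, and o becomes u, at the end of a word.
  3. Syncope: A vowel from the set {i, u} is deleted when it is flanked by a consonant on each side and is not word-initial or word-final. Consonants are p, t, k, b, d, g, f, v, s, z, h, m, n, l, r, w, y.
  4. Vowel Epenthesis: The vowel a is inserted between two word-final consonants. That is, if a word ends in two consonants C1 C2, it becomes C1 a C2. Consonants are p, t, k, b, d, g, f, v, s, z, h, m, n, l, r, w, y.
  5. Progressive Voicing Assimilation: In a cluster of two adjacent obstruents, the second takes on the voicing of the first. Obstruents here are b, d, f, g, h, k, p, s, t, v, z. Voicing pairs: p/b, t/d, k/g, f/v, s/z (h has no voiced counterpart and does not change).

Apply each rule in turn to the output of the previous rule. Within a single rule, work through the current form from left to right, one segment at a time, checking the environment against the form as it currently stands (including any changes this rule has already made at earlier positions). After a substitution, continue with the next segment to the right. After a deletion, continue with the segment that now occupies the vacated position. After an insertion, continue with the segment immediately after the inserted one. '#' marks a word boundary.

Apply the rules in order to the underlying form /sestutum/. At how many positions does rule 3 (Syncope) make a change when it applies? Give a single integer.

1 Intervocalic Voicing: [sestutum] → [sestudum]
2 Final Vowel Raising: no change — [sestudum]
3 Syncope: [sestudum] → [sestdm]
4 Vowel Epenthesis: [sestdm] → [sestdam]
5 Progressive Voicing Assimilation: [sestdam] → [sesttam]
Rule 3 changed 2 position(s).

2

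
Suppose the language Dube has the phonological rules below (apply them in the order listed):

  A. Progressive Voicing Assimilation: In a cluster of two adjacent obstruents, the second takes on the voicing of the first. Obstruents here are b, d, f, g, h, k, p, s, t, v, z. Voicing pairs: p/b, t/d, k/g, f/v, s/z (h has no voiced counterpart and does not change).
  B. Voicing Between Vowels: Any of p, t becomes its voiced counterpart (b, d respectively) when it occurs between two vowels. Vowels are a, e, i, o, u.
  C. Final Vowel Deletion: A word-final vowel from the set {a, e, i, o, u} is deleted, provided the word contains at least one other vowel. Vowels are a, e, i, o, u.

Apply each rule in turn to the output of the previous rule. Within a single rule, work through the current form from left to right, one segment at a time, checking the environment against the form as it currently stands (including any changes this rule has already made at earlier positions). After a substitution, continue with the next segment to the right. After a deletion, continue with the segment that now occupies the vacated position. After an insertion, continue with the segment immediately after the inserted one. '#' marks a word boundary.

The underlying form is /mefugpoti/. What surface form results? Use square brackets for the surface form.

[mefugbod]

A Progressive Voicing Assimilation: [mefugpoti] → [mefugboti]
B Voicing Between Vowels: [mefugboti] → [mefugbodi]
C Final Vowel Deletion: [mefugbodi] → [mefugbod]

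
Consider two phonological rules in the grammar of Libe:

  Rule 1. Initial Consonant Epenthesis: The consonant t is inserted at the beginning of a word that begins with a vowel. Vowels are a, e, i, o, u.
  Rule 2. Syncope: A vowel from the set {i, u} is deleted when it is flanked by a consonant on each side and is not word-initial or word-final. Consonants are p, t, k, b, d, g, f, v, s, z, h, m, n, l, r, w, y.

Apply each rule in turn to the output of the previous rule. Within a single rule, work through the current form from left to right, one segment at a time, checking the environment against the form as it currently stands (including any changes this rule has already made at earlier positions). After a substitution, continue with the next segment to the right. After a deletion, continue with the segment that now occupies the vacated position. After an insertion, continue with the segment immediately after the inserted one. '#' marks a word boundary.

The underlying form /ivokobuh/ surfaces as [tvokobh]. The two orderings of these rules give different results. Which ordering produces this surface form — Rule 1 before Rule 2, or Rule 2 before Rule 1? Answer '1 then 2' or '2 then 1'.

1 then 2

Order 1 then 2:
  1 Initial Consonant Epenthesis: [ivokobuh] → [tivokobuh]
  2 Syncope: [tivokobuh] → [tvokobh]
  result: [tvokobh]
Order 2 then 1:
  2 Syncope: [ivokobuh] → [ivokobh]
  1 Initial Consonant Epenthesis: [ivokobh] → [tivokobh]
  result: [tivokobh]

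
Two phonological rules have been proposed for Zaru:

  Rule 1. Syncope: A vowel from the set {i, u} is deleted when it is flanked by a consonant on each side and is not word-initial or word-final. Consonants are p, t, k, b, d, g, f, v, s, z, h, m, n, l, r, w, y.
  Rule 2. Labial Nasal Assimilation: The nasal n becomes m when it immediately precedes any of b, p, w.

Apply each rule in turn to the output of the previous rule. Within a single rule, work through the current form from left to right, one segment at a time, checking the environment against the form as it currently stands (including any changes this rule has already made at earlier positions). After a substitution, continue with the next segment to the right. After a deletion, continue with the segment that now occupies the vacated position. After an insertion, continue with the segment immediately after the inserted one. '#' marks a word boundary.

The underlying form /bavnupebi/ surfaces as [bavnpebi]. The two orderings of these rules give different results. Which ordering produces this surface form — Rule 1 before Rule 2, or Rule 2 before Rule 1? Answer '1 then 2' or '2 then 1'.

2 then 1

Order 1 then 2:
  1 Syncope: [bavnupebi] → [bavnpebi]
  2 Labial Nasal Assimilation: [bavnpebi] → [bavmpebi]
  result: [bavmpebi]
Order 2 then 1:
  2 Labial Nasal Assimilation: no change — [bavnupebi]
  1 Syncope: [bavnupebi] → [bavnpebi]
  result: [bavnpebi]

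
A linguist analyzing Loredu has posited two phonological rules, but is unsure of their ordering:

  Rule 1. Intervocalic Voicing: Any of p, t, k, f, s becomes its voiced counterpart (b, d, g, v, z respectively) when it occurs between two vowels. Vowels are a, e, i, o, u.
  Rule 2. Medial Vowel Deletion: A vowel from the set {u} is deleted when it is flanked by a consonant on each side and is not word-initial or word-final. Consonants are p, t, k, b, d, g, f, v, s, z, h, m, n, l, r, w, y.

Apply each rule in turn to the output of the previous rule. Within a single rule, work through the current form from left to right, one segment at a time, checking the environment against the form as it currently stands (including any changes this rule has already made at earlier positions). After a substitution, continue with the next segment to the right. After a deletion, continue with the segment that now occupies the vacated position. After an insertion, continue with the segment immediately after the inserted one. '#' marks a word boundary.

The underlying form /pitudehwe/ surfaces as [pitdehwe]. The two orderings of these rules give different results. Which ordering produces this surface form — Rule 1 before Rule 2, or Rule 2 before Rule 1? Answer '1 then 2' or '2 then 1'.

Order 1 then 2:
  1 Intervocalic Voicing: [pitudehwe] → [pidudehwe]
  2 Medial Vowel Deletion: [pidudehwe] → [piddehwe]
  result: [piddehwe]
Order 2 then 1:
  2 Medial Vowel Deletion: [pitudehwe] → [pitdehwe]
  1 Intervocalic Voicing: no change — [pitdehwe]
  result: [pitdehwe]

2 then 1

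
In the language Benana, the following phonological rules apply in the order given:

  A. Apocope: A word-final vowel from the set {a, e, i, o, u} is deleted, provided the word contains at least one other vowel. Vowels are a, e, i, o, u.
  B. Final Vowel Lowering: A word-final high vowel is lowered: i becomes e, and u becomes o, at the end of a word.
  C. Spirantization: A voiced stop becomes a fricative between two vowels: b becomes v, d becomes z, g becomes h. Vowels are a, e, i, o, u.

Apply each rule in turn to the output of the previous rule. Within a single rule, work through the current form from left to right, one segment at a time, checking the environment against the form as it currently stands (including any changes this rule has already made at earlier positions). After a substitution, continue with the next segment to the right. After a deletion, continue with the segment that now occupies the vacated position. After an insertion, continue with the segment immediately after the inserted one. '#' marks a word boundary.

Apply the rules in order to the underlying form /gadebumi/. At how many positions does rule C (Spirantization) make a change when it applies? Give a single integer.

A Apocope: [gadebumi] → [gadebum]
B Final Vowel Lowering: no change — [gadebum]
C Spirantization: [gadebum] → [gazevum]
Rule C changed 2 position(s).

2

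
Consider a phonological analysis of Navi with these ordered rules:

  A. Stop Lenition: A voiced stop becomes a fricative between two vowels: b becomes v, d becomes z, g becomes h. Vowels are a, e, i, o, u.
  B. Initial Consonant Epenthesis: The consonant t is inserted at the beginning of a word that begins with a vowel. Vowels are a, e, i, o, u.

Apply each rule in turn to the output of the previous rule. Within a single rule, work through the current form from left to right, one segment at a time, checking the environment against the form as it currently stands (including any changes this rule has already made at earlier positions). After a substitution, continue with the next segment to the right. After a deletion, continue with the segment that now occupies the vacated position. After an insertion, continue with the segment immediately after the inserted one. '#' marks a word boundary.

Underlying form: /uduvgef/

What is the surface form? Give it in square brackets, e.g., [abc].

[tuzuvgef]

A Stop Lenition: [uduvgef] → [uzuvgef]
B Initial Consonant Epenthesis: [uzuvgef] → [tuzuvgef]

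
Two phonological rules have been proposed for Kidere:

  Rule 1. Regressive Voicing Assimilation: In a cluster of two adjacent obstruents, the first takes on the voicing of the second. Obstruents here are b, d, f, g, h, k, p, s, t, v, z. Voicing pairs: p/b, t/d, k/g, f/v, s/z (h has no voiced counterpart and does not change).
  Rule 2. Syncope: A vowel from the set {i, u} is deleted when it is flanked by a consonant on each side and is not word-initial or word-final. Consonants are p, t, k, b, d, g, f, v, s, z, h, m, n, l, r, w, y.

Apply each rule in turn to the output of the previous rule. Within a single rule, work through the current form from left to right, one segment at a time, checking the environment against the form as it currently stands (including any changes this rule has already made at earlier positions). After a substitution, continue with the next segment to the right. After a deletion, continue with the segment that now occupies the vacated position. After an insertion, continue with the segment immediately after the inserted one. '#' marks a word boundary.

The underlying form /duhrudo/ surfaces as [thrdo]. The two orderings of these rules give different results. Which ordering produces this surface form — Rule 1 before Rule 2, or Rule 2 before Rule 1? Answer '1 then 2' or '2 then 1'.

2 then 1

Order 1 then 2:
  1 Regressive Voicing Assimilation: no change — [duhrudo]
  2 Syncope: [duhrudo] → [dhrdo]
  result: [dhrdo]
Order 2 then 1:
  2 Syncope: [duhrudo] → [dhrdo]
  1 Regressive Voicing Assimilation: [dhrdo] → [thrdo]
  result: [thrdo]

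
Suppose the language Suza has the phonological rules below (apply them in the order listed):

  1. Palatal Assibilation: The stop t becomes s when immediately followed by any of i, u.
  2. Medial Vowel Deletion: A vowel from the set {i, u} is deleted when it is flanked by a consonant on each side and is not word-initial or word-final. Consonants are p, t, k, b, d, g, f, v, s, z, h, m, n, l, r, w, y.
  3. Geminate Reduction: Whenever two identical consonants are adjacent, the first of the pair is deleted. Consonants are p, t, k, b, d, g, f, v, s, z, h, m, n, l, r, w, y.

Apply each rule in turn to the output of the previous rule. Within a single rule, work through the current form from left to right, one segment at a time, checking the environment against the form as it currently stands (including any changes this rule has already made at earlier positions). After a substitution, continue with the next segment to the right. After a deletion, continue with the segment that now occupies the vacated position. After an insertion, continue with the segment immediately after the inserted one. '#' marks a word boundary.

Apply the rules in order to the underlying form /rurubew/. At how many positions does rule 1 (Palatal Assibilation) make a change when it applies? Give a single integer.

0

1 Palatal Assibilation: no change — [rurubew]
2 Medial Vowel Deletion: [rurubew] → [rrbew]
3 Geminate Reduction: [rrbew] → [rbew]
Rule 1 changed 0 position(s).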